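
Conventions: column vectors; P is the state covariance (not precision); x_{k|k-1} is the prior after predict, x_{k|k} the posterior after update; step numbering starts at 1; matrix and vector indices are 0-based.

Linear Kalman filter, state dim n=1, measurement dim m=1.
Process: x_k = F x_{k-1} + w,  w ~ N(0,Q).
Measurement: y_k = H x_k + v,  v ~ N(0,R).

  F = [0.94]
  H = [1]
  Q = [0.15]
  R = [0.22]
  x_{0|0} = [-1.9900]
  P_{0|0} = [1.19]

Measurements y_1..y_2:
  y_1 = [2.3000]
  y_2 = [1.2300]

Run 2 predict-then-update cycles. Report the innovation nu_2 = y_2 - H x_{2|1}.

innov = [-0.3253]

step 1: x^-=[-1.8706]  P^-=[1.2015]  S=[1.4215]  K=[0.8452]  nu=[4.1706]  x^+=[1.6545]  P^+=[0.1860]
step 2: x^-=[1.5553]  P^-=[0.3143]  S=[0.5343]  K=[0.5883]  nu=[-0.3253]  x^+=[1.3639]  P^+=[0.1294]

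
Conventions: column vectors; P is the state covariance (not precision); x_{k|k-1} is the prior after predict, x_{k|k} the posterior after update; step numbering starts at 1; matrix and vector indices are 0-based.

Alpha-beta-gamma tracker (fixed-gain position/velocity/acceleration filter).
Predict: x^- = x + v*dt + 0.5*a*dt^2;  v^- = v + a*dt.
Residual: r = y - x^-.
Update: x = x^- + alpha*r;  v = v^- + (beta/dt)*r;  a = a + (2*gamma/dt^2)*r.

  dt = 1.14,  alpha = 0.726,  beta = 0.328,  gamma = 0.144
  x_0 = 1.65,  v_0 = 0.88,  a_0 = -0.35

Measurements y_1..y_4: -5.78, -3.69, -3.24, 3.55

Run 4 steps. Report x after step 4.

x_post = 0.2122

step 1: x_pred=2.4258  r=-8.2058  x^+=-3.5316  v^+=-1.8800  a^+=-2.1685
step 2: x_pred=-7.0838  r=3.3938  x^+=-4.6199  v^+=-3.3755  a^+=-1.4164
step 3: x_pred=-9.3884  r=6.1484  x^+=-4.9246  v^+=-3.2212  a^+=-0.0538
step 4: x_pred=-8.6318  r=12.1818  x^+=0.2122  v^+=0.2224  a^+=2.6457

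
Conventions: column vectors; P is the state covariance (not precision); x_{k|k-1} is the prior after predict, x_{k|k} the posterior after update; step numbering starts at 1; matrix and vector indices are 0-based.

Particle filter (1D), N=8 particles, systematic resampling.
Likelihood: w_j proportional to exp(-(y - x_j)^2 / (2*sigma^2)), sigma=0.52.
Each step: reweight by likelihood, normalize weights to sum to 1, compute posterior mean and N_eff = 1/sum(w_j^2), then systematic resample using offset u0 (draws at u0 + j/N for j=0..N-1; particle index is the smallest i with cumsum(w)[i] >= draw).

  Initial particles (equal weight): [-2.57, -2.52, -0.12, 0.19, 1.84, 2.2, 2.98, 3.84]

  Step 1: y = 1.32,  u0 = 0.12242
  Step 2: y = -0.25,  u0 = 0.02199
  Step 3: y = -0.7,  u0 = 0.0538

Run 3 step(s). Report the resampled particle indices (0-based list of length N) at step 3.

resampled_idx = [0, 1, 2, 3, 4, 5, 6, 7]

step 1: w=[0.0000, 0.0000, 0.0223, 0.0975, 0.6269, 0.2469, 0.0063, 0.0000]  mean=1.7315  Neff=2.1549  idx=[4, 4, 4, 4, 4, 5, 5, 6]
step 2: w=[0.1962, 0.1962, 0.1962, 0.1962, 0.1962, 0.0096, 0.0096, 0.0000]  mean=1.8469  Neff=5.1918  idx=[0, 0, 1, 2, 2, 3, 3, 4]
step 3: w=[0.1250, 0.1250, 0.1250, 0.1250, 0.1250, 0.1250, 0.1250, 0.1250]  mean=1.8400  Neff=8.0000  idx=[0, 1, 2, 3, 4, 5, 6, 7]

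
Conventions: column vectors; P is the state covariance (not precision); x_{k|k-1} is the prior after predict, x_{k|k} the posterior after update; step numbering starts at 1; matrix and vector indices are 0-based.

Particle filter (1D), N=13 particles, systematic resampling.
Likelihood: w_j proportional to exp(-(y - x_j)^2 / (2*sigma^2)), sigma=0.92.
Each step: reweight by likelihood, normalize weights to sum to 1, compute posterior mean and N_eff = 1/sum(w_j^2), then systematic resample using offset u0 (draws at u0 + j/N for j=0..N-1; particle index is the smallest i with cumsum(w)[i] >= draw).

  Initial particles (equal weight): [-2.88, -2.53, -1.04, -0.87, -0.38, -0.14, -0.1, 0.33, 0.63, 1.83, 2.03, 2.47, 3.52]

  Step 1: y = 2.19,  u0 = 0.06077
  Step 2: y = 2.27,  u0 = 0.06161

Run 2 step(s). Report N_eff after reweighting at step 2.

step 1: w=[0.0000, 0.0000, 0.0006, 0.0011, 0.0055, 0.0109, 0.0122, 0.0350, 0.0642, 0.2506, 0.2665, 0.2583, 0.0951]  mean=2.0180  Neff=4.6469  idx=[7, 9, 9, 9, 9, 10, 10, 10, 11, 11, 11, 12, 12]
step 2: w=[0.0105, 0.0866, 0.0866, 0.0866, 0.0866, 0.0938, 0.0938, 0.0938, 0.0948, 0.0948, 0.0948, 0.0386, 0.0386]  mean=2.1830  Neff=11.5649  idx=[1, 2, 3, 4, 5, 5, 6, 7, 8, 9, 10, 10, 12]

N_eff = 11.5649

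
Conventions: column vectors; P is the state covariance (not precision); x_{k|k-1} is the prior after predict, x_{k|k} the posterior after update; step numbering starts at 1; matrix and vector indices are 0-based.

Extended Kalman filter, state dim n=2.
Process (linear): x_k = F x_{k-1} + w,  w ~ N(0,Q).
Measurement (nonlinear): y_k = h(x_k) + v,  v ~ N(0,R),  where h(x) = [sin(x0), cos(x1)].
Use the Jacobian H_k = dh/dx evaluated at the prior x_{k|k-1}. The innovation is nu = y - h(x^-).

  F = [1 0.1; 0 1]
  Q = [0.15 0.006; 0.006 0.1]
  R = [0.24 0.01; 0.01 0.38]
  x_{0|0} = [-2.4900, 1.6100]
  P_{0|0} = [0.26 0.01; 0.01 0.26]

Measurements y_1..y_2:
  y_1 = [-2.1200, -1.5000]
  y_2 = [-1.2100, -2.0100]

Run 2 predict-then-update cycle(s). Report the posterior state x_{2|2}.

x_post = [-1.2360, 2.8404]

step 1: x^-=[-2.3290, 1.6100]  P^-=[0.4146 0.0420; 0.0420 0.3600]  H_jac=[-0.6876 0.0000; 0.0000 -0.9992]  S=[0.4360 0.0389; 0.0389 0.7394]  K=[-0.6518 -0.0225; -0.0230 -0.4853]  nu=[-1.3939, -1.4608]  x^+=[-1.3875, 2.3509]  P^+=[0.2278 0.0151; 0.0151 0.1848]
step 2: x^-=[-1.1524, 2.3509]  P^-=[0.3827 0.0396; 0.0396 0.2848]  H_jac=[0.4063 0.0000; 0.0000 -0.7108]  S=[0.3032 -0.0014; -0.0014 0.5239]  K=[0.5126 -0.0523; 0.0512 -0.3862]  nu=[-0.2962, -1.3066]  x^+=[-1.2360, 2.8404]  P^+=[0.3015 0.0207; 0.0207 0.2058]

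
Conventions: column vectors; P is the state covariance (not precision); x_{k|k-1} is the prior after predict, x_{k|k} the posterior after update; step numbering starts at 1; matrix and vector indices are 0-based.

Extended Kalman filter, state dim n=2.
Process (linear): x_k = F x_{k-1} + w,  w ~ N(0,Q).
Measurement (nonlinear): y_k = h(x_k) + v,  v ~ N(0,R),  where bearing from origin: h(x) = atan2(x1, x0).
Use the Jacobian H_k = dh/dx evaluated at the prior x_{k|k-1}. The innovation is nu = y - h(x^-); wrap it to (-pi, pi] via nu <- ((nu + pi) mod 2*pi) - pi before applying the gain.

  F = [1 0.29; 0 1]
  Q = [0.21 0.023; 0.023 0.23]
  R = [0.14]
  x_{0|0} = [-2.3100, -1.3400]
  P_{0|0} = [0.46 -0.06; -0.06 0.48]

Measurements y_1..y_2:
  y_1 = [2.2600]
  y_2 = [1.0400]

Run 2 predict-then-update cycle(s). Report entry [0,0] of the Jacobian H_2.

H_jac[0,0] = 0.0078

step 1: x^-=[-2.6986, -1.3400]  P^-=[0.6756 0.1022; 0.1022 0.7100]  H_jac=[0.1476 -0.2973]  S=[0.2085]  K=[0.3326; -0.9400]  nu=[-1.3425]  x^+=[-3.1451, -0.0781]  P^+=[0.6525 0.1674; 0.1674 0.5258]
step 2: x^-=[-3.1677, -0.0781]  P^-=[1.0038 0.3429; 0.3429 0.7558]  H_jac=[0.0078 -0.3155]  S=[0.2136]  K=[-0.4698; -1.1038]  nu=[-2.1262]  x^+=[-2.1688, 2.2688]  P^+=[0.9567 0.2321; 0.2321 0.4955]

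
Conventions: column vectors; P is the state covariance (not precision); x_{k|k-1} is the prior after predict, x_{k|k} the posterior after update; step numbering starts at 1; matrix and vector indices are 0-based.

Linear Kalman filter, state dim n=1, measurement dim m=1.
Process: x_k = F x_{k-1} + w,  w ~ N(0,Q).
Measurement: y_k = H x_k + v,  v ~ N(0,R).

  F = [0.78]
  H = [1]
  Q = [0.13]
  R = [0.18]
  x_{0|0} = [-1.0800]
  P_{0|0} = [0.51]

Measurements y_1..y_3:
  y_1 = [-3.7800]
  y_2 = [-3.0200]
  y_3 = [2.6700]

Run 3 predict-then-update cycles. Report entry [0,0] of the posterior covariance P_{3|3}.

step 1: x^-=[-0.8424]  P^-=[0.4403]  S=[0.6203]  K=[0.7098]  nu=[-2.9376]  x^+=[-2.9275]  P^+=[0.1278]
step 2: x^-=[-2.2835]  P^-=[0.2077]  S=[0.3877]  K=[0.5358]  nu=[-0.7365]  x^+=[-2.6781]  P^+=[0.0964]
step 3: x^-=[-2.0889]  P^-=[0.1887]  S=[0.3687]  K=[0.5118]  nu=[4.7589]  x^+=[0.3465]  P^+=[0.0921]

P_post[0,0] = 0.0921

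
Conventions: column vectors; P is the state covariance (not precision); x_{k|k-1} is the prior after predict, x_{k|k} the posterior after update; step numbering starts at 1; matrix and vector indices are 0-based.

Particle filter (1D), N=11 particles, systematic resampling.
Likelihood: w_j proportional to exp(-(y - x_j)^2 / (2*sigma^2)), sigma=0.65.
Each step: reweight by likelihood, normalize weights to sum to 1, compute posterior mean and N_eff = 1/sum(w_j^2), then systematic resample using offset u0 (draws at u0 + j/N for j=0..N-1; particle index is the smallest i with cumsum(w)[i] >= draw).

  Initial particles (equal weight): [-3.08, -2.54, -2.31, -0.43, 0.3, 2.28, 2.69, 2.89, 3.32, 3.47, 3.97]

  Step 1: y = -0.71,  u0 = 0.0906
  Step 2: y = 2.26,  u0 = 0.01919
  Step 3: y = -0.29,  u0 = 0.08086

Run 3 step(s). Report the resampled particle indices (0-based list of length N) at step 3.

resampled_idx = [0, 1, 2, 3, 4, 5, 6, 7, 8, 9, 10]

step 1: w=[0.0010, 0.0149, 0.0378, 0.7125, 0.2338, 0.0000, 0.0000, 0.0000, 0.0000, 0.0000, 0.0000]  mean=-0.3644  Neff=1.7730  idx=[3, 3, 3, 3, 3, 3, 3, 3, 4, 4, 4]
step 2: w=[0.0057, 0.0057, 0.0057, 0.0057, 0.0057, 0.0057, 0.0057, 0.0057, 0.3181, 0.3181, 0.3181]  mean=0.2666  Neff=3.2921  idx=[3, 8, 8, 8, 9, 9, 9, 9, 10, 10, 10]
step 3: w=[0.1286, 0.0871, 0.0871, 0.0871, 0.0871, 0.0871, 0.0871, 0.0871, 0.0871, 0.0871, 0.0871]  mean=0.2062  Neff=10.8146  idx=[0, 1, 2, 3, 4, 5, 6, 7, 8, 9, 10]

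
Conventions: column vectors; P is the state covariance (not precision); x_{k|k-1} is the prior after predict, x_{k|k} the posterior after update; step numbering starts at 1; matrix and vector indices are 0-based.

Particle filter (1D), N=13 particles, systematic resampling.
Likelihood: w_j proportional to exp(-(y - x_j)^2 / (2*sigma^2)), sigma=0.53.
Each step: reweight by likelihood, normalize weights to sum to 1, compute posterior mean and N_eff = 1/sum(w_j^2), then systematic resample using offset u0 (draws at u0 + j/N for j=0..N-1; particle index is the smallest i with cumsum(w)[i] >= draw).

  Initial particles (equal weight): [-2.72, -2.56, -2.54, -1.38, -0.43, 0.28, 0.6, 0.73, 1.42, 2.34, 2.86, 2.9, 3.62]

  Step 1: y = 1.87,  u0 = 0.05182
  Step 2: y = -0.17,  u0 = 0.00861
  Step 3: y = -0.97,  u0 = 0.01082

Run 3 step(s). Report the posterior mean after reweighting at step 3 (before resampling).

post_mean = 0.7308

step 1: w=[0.0000, 0.0000, 0.0000, 0.0000, 0.0000, 0.0059, 0.0303, 0.0529, 0.3731, 0.3610, 0.0935, 0.0809, 0.0023]  mean=1.9434  Neff=3.4655  idx=[7, 8, 8, 8, 8, 8, 9, 9, 9, 9, 9, 10, 11]
step 2: w=[0.8096, 0.0380, 0.0380, 0.0380, 0.0380, 0.0380, 0.0000, 0.0000, 0.0000, 0.0000, 0.0000, 0.0000, 0.0000]  mean=0.8616  Neff=1.5089  idx=[0, 0, 0, 0, 0, 0, 0, 0, 0, 0, 0, 2, 4]
step 3: w=[0.0908, 0.0908, 0.0908, 0.0908, 0.0908, 0.0908, 0.0908, 0.0908, 0.0908, 0.0908, 0.0908, 0.0006, 0.0006]  mean=0.7308  Neff=11.0263  idx=[0, 0, 1, 2, 3, 4, 5, 6, 6, 7, 8, 9, 10]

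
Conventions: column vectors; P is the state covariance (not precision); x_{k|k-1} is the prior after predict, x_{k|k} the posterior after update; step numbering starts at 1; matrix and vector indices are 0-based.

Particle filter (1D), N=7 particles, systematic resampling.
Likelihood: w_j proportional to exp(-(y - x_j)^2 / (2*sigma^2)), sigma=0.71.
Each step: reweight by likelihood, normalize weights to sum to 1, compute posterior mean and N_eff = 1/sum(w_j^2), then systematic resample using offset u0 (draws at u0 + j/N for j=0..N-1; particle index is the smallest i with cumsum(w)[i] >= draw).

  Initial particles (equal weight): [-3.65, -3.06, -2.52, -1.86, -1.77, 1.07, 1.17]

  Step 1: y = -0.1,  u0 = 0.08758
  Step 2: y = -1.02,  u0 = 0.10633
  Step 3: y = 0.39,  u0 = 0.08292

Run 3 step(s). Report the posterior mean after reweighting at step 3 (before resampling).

step 1: w=[0.0000, 0.0003, 0.0053, 0.0810, 0.1100, 0.4501, 0.3533]  mean=0.5353  Neff=2.8894  idx=[4, 5, 5, 5, 6, 6, 6]
step 2: w=[0.8978, 0.0206, 0.0206, 0.0206, 0.0135, 0.0135, 0.0135]  mean=-1.4757  Neff=1.2379  idx=[0, 0, 0, 0, 0, 0, 4]
step 3: w=[0.0161, 0.0161, 0.0161, 0.0161, 0.0161, 0.0161, 0.9031]  mean=0.8852  Neff=1.2237  idx=[5, 6, 6, 6, 6, 6, 6]

post_mean = 0.8852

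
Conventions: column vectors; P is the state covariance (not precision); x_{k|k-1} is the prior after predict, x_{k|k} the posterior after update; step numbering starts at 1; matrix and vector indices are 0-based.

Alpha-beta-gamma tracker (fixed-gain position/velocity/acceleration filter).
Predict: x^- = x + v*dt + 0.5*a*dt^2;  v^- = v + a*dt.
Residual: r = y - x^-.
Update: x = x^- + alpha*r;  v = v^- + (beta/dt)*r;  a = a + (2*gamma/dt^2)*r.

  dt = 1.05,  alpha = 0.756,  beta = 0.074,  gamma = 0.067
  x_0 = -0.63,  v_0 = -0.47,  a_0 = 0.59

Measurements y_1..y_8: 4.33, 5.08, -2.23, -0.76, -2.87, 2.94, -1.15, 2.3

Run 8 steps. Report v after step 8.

step 1: x_pred=-0.7983  r=5.1283  x^+=3.0787  v^+=0.5109  a^+=1.2133
step 2: x_pred=4.2840  r=0.7960  x^+=4.8858  v^+=1.8410  a^+=1.3100
step 3: x_pred=7.5410  r=-9.7710  x^+=0.1541  v^+=2.5279  a^+=0.1225
step 4: x_pred=2.8759  r=-3.6359  x^+=0.1272  v^+=2.4003  a^+=-0.3195
step 5: x_pred=2.4713  r=-5.3413  x^+=-1.5667  v^+=1.6884  a^+=-0.9687
step 6: x_pred=-0.3279  r=3.2679  x^+=2.1426  v^+=0.9016  a^+=-0.5715
step 7: x_pred=2.7743  r=-3.9243  x^+=-0.1925  v^+=0.0250  a^+=-1.0484
step 8: x_pred=-0.7442  r=3.0442  x^+=1.5572  v^+=-0.8613  a^+=-0.6784

v_post = -0.8613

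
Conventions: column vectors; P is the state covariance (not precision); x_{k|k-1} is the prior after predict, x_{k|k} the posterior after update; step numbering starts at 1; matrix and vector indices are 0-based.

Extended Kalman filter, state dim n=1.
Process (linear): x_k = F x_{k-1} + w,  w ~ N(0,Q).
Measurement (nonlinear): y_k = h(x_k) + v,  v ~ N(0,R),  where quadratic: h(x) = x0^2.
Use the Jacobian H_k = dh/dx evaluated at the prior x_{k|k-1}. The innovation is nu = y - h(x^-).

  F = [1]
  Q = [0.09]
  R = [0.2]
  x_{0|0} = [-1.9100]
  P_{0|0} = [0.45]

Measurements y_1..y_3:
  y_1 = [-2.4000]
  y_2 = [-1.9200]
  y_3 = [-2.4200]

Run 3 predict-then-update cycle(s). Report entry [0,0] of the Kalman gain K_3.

K[0,0] = 0.3452

step 1: x^-=[-1.9100]  P^-=[0.5400]  H_jac=[-3.8200]  S=[8.0799]  K=[-0.2553]  nu=[-6.0481]  x^+=[-0.3659]  P^+=[0.0134]
step 2: x^-=[-0.3659]  P^-=[0.1034]  H_jac=[-0.7318]  S=[0.2554]  K=[-0.2962]  nu=[-2.0539]  x^+=[0.2425]  P^+=[0.0810]
step 3: x^-=[0.2425]  P^-=[0.1710]  H_jac=[0.4850]  S=[0.2402]  K=[0.3452]  nu=[-2.4788]  x^+=[-0.6131]  P^+=[0.1423]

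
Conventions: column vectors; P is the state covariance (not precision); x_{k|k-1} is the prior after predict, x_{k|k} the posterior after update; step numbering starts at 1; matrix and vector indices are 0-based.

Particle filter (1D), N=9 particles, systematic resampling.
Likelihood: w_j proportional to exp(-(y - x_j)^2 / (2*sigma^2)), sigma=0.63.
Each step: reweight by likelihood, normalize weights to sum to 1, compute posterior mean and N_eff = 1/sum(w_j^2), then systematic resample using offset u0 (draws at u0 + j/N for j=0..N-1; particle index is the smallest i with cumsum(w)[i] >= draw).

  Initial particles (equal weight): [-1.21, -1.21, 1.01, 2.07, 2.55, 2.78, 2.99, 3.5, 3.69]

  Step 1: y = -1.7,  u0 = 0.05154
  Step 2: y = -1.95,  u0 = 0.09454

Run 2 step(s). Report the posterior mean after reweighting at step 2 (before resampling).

post_mean = -1.2100

step 1: w=[0.5000, 0.5000, 0.0001, 0.0000, 0.0000, 0.0000, 0.0000, 0.0000, 0.0000]  mean=-1.2099  Neff=2.0003  idx=[0, 0, 0, 0, 0, 1, 1, 1, 1]
step 2: w=[0.1111, 0.1111, 0.1111, 0.1111, 0.1111, 0.1111, 0.1111, 0.1111, 0.1111]  mean=-1.2100  Neff=9.0000  idx=[0, 1, 2, 3, 4, 5, 6, 7, 8]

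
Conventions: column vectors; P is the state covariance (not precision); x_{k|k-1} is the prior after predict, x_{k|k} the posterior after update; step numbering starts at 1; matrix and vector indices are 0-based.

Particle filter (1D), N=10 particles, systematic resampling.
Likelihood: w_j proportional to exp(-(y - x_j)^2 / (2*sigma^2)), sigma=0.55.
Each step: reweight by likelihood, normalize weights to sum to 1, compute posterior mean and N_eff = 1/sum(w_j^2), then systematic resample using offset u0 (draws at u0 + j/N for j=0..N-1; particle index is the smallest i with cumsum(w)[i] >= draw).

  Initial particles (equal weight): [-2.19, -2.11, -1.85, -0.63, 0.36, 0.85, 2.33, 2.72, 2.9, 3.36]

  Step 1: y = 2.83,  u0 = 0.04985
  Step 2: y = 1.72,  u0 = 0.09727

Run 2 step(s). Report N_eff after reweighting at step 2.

step 1: w=[0.0000, 0.0000, 0.0000, 0.0000, 0.0000, 0.0005, 0.2027, 0.3003, 0.3039, 0.1926]  mean=2.8180  Neff=3.8353  idx=[6, 6, 7, 7, 7, 8, 8, 8, 9, 9]
step 2: w=[0.2731, 0.2731, 0.0967, 0.0967, 0.0967, 0.0506, 0.0506, 0.0506, 0.0059, 0.0059]  mean=2.5419  Neff=5.4056  idx=[0, 0, 1, 1, 1, 2, 3, 4, 6, 9]

N_eff = 5.4056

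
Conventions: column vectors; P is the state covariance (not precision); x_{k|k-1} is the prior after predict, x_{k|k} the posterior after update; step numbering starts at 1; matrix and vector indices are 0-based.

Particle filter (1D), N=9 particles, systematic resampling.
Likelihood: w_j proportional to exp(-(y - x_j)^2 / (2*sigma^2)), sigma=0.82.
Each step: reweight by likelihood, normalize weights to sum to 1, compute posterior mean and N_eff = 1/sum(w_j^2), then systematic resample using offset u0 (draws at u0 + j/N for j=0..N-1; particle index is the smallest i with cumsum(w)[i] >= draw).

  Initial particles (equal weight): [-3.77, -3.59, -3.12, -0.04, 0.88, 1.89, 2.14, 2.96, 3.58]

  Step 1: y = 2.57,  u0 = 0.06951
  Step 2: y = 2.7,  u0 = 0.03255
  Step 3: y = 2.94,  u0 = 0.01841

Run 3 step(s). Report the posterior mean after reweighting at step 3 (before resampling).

post_mean = 2.6493

step 1: w=[0.0000, 0.0000, 0.0000, 0.0021, 0.0390, 0.2311, 0.2841, 0.2911, 0.1527]  mean=2.4872  Neff=4.1036  idx=[5, 5, 6, 6, 6, 7, 7, 7, 8]
step 2: w=[0.0875, 0.0875, 0.1128, 0.1128, 0.1128, 0.1355, 0.1355, 0.1355, 0.0801]  mean=2.5449  Neff=8.6970  idx=[0, 1, 2, 3, 4, 5, 6, 7, 8]
step 3: w=[0.0680, 0.0680, 0.0959, 0.0959, 0.0959, 0.1542, 0.1542, 0.1542, 0.1138]  mean=2.6493  Neff=8.2563  idx=[0, 1, 3, 4, 5, 5, 6, 7, 8]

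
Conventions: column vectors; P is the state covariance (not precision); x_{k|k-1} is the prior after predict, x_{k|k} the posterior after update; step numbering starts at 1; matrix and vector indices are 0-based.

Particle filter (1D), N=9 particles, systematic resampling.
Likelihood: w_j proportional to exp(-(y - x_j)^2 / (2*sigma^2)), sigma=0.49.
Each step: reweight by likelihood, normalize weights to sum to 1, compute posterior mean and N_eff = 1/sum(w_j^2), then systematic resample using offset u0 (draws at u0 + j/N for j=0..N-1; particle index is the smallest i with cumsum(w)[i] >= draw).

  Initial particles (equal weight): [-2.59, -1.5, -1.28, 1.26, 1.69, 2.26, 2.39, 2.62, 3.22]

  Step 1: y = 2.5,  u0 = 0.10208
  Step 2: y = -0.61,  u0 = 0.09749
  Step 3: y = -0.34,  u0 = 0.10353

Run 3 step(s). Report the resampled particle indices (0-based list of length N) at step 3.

resampled_idx = [0, 1, 2, 3, 4, 4, 5, 6, 8]

step 1: w=[0.0000, 0.0000, 0.0000, 0.0117, 0.0735, 0.2558, 0.2812, 0.2798, 0.0980]  mean=2.4377  Neff=4.2031  idx=[5, 5, 5, 6, 6, 7, 7, 7, 8]
step 2: w=[0.2908, 0.2908, 0.2908, 0.0593, 0.0593, 0.0030, 0.0030, 0.0030, 0.0000]  mean=2.2787  Neff=3.8357  idx=[0, 0, 1, 1, 1, 2, 2, 3, 4]
step 3: w=[0.1338, 0.1338, 0.1338, 0.1338, 0.1338, 0.1338, 0.1338, 0.0316, 0.0316]  mean=2.2682  Neff=7.8516  idx=[0, 1, 2, 3, 4, 4, 5, 6, 8]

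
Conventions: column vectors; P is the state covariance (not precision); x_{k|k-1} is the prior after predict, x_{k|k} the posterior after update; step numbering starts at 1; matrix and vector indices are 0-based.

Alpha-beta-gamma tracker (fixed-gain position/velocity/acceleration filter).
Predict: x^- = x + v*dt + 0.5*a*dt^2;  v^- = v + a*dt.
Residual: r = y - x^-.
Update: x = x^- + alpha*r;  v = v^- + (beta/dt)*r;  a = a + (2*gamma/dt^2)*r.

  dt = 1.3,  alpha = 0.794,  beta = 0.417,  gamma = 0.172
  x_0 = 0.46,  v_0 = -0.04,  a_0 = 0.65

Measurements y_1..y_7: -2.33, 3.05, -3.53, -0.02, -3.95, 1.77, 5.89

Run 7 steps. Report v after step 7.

step 1: x_pred=0.9573  r=-3.2873  x^+=-1.6528  v^+=-0.2494  a^+=-0.0191
step 2: x_pred=-1.9933  r=5.0433  x^+=2.0111  v^+=1.3434  a^+=1.0074
step 3: x_pred=4.6088  r=-8.1388  x^+=-1.8534  v^+=0.0424  a^+=-0.6492
step 4: x_pred=-2.3469  r=2.3269  x^+=-0.4993  v^+=-0.0552  a^+=-0.1756
step 5: x_pred=-0.7195  r=-3.2305  x^+=-3.2845  v^+=-1.3197  a^+=-0.8332
step 6: x_pred=-5.7042  r=7.4742  x^+=0.2303  v^+=-0.0053  a^+=0.6882
step 7: x_pred=0.8049  r=5.0851  x^+=4.8425  v^+=2.5205  a^+=1.7233

v_post = 2.5205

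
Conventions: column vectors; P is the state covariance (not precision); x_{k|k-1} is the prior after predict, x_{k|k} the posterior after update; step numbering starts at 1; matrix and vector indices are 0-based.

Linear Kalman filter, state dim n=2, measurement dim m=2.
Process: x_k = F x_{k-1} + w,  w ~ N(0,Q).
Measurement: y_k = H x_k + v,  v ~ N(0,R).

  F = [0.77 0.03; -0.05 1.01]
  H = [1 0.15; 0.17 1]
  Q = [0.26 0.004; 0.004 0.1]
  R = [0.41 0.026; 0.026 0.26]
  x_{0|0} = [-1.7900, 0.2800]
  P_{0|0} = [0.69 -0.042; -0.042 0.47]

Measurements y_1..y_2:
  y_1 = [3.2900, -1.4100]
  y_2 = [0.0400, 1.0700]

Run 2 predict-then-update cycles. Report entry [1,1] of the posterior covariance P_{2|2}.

P_post[1,1] = 0.1417

step 1: x^-=[-1.3699, 0.3723]  P^-=[0.6676 -0.0409; -0.0409 0.5854]  S=[1.0785 0.1853; 0.1853 0.8508]  K=[0.6219 -0.0502; -0.0762 0.6965]  nu=[4.6041, -1.5494]  x^+=[1.5713, -1.0578]  P^+=[0.2598 -0.0411; -0.0411 0.1861]
step 2: x^-=[1.1782, -1.1469]  P^-=[0.4123 -0.0322; -0.0322 0.2946]  S=[0.8193 0.1072; 0.1072 0.5556]  K=[0.5011 -0.0286; -0.0549 0.5310]  nu=[-0.9661, 2.0166]  x^+=[0.6364, -0.0230]  P^+=[0.2092 -0.0300; -0.0300 0.1417]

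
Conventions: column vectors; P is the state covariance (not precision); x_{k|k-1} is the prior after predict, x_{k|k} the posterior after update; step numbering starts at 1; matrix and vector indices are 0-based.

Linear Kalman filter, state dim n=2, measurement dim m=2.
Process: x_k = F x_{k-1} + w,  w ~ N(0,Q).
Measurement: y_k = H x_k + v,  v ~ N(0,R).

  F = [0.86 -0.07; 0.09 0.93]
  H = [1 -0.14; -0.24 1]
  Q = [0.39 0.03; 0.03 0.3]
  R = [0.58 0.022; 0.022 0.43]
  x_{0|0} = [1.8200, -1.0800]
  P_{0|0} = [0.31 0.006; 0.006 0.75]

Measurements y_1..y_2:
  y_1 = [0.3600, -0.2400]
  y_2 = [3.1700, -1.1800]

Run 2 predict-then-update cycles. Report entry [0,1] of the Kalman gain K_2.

K[0,1] = 0.0049

step 1: x^-=[1.6408, -0.8406]  P^-=[0.6222 0.0099; 0.0099 0.9522]  S=[1.2181 -0.2504; -0.2504 1.4133]  K=[0.5079 -0.0087; 0.0382 0.6788]  nu=[-1.3985, 0.9944]  x^+=[0.9219, -0.2191]  P^+=[0.3057 0.0808; 0.0808 0.3121]
step 2: x^-=[0.8082, -0.1207]  P^-=[0.6079 0.0975; 0.0975 0.5860]  S=[1.1721 -0.1052; -0.1052 1.0042]  K=[0.5074 0.0049; 0.0640 0.5669]  nu=[2.3449, -0.8653]  x^+=[1.9938, -0.4611]  P^+=[0.3066 0.0869; 0.0869 0.2660]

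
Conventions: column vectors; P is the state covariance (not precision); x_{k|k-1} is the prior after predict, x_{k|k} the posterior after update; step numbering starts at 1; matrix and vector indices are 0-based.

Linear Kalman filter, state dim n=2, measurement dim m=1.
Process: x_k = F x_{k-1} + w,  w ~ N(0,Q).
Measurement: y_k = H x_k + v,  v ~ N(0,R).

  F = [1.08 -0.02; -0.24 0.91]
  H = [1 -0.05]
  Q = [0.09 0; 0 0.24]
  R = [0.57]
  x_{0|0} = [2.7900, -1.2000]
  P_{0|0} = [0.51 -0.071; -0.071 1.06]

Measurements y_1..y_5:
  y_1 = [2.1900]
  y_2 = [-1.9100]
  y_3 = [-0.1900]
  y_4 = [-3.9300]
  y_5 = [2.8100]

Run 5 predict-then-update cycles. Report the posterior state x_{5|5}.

step 1: x^-=[3.0372, -1.7616]  P^-=[0.6884 -0.2216; -0.2216 1.1782]  S=[1.2835]  K=[0.5450; -0.2186]  nu=[-0.9353]  x^+=[2.5275, -1.5572]  P^+=[0.3072 -0.0687; -0.0687 1.1169]
step 2: x^-=[2.7609, -2.0236]  P^-=[0.4517 -0.1678; -0.1678 1.2126]  S=[1.0415]  K=[0.4418; -0.2194]  nu=[-4.7720]  x^+=[0.6527, -0.9769]  P^+=[0.2485 -0.0669; -0.0669 1.1625]
step 3: x^-=[0.7245, -1.0456]  P^-=[0.3832 -0.1516; -0.1516 1.2462]  S=[0.9714]  K=[0.4022; -0.2202]  nu=[-0.9668]  x^+=[0.3356, -0.8327]  P^+=[0.2260 -0.0656; -0.0656 1.1991]
step 4: x^-=[0.3791, -0.8383]  P^-=[0.3569 -0.1452; -0.1452 1.2746]  S=[0.9446]  K=[0.3855; -0.2211]  nu=[-4.3510]  x^+=[-1.2983, 0.1239]  P^+=[0.2165 -0.0646; -0.0646 1.2284]
step 5: x^-=[-1.4046, 0.4243]  P^-=[0.3458 -0.1423; -0.1423 1.2980]  S=[0.9333]  K=[0.3782; -0.2220]  nu=[4.2358]  x^+=[0.1972, -0.5161]  P^+=[0.2124 -0.0640; -0.0640 1.2519]

x_post = [0.1972, -0.5161]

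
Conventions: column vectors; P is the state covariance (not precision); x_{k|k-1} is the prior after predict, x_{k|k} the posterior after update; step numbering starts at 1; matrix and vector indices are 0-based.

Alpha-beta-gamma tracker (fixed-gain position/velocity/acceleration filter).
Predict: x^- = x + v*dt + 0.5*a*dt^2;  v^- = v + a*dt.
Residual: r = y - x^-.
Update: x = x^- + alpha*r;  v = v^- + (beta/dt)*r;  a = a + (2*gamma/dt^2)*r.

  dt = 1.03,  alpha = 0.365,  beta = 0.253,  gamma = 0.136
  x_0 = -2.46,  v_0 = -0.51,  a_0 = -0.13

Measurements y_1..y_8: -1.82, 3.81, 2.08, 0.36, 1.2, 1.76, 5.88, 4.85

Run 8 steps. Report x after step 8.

step 1: x_pred=-3.0543  r=1.2343  x^+=-2.6038  v^+=-0.3407  a^+=0.1864
step 2: x_pred=-2.8558  r=6.6658  x^+=-0.4228  v^+=1.4886  a^+=1.8955
step 3: x_pred=2.1160  r=-0.0360  x^+=2.1028  v^+=3.4321  a^+=1.8862
step 4: x_pred=6.6385  r=-6.2785  x^+=4.3468  v^+=3.8328  a^+=0.2765
step 5: x_pred=8.4413  r=-7.2413  x^+=5.7982  v^+=2.3389  a^+=-1.5800
step 6: x_pred=7.3692  r=-5.6092  x^+=5.3218  v^+=-0.6663  a^+=-3.0182
step 7: x_pred=3.0345  r=2.8455  x^+=4.0731  v^+=-3.0761  a^+=-2.2886
step 8: x_pred=-0.3092  r=5.1592  x^+=1.5739  v^+=-4.1661  a^+=-0.9659

x_post = 1.5739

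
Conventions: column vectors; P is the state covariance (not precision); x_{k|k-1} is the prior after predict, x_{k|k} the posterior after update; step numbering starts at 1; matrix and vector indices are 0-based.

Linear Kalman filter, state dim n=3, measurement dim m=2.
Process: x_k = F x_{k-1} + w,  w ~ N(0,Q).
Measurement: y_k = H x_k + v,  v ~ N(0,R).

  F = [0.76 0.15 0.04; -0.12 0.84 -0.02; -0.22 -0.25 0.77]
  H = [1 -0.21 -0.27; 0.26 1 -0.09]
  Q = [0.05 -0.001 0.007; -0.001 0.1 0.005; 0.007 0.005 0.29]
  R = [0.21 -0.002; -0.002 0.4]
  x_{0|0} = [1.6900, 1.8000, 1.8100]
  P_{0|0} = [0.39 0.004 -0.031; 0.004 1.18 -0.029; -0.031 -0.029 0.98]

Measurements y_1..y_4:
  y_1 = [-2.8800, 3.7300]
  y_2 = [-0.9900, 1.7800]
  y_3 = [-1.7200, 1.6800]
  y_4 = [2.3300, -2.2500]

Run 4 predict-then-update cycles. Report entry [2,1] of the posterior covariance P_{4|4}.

step 1: x^-=[1.6268, 1.2730, 0.5719]  P^-=[0.3021 0.1135 -0.0941; 0.1135 0.9386 -0.2644; -0.0941 -0.2644 0.9858]  S=[0.5985 0.0922; 0.0922 1.4781]  K=[0.4912 0.1050; -0.1249 0.6789; -0.4744 -0.2259]  nu=[-4.0851, 2.0855]  x^+=[-0.1605, 3.1992, 2.0388]  P^+=[0.1319 0.0153 0.0952; 0.0153 0.2637 -0.0461; 0.0952 -0.0461 0.7559]
step 2: x^-=[0.4394, 2.6658, 0.8054]  P^-=[0.1420 0.0258 0.0450; 0.0258 0.2872 -0.0993; 0.0450 -0.0993 0.7482]  S=[0.3729 0.0349; 0.0349 0.7320]  K=[0.3278 0.0645; -0.0597 0.4165; -0.3470 -0.1952]  nu=[-0.6521, -0.9276]  x^+=[0.1658, 2.3184, 1.2127]  P^+=[0.0974 0.0088 0.0996; 0.0088 0.1606 -0.0429; 0.0996 -0.0429 0.6707]
step 3: x^-=[0.5223, 1.9033, 0.3177]  P^-=[0.1185 0.0119 0.0563; 0.0119 0.2151 -0.0746; 0.0563 -0.0746 0.6862]  S=[0.3442 0.0213; 0.0213 0.6457]  K=[0.2899 0.0488; -0.0597 0.3503; -0.3183 -0.1780]  nu=[-1.7568, -0.3305]  x^+=[-0.0031, 1.8925, 0.9357]  P^+=[0.0874 0.0048 0.0951; 0.0048 0.1355 -0.0387; 0.0951 -0.0387 0.6284]
step 4: x^-=[0.3189, 1.5713, 0.2481]  P^-=[0.1110 0.0075 0.0563; 0.0075 0.1979 -0.0652; 0.0563 -0.0652 0.6585]  S=[0.3368 0.0157; 0.0157 0.6238]  K=[0.2777 0.0431; -0.0644 0.3315; -0.3123 -0.1682]  nu=[2.4080, -3.8819]  x^+=[0.8202, 0.1294, 0.1488]  P^+=[0.0835 0.0032 0.0910; 0.0032 0.1287 -0.0357; 0.0910 -0.0357 0.6064]

P_post[2,1] = -0.0357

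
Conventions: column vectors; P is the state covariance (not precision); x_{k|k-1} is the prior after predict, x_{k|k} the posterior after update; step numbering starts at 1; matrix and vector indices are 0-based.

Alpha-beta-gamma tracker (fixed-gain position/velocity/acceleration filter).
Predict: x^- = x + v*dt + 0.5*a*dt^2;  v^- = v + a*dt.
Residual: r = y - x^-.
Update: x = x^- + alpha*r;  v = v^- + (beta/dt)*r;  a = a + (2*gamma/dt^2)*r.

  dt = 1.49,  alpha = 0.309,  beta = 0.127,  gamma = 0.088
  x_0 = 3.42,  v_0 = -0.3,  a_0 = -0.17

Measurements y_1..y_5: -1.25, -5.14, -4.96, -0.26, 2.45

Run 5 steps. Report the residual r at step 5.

step 1: x_pred=2.7843  r=-4.0343  x^+=1.5377  v^+=-0.8972  a^+=-0.4898
step 2: x_pred=-0.3428  r=-4.7972  x^+=-1.8251  v^+=-2.0359  a^+=-0.8701
step 3: x_pred=-5.8245  r=0.8645  x^+=-5.5574  v^+=-3.2587  a^+=-0.8016
step 4: x_pred=-11.3026  r=11.0426  x^+=-7.8904  v^+=-3.5118  a^+=0.0738
step 5: x_pred=-13.0411  r=15.4911  x^+=-8.2544  v^+=-2.0815  a^+=1.3019

resid = 15.4911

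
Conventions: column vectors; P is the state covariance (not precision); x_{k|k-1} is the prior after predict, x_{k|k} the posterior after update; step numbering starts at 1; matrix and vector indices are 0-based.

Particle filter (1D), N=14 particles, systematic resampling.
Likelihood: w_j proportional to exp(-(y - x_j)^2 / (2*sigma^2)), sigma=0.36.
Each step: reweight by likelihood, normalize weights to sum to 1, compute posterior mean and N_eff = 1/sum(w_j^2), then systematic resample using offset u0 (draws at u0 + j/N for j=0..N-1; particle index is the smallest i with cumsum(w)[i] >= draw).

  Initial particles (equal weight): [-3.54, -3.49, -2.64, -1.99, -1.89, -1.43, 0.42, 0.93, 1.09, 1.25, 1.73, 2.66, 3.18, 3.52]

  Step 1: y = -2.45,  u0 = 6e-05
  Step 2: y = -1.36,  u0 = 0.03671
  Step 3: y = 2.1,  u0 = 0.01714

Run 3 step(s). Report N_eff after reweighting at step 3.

N_eff = 6.7118

step 1: w=[0.0062, 0.0093, 0.5260, 0.2673, 0.1803, 0.0109, 0.0000, 0.0000, 0.0000, 0.0000, 0.0000, 0.0000, 0.0000, 0.0000]  mean=-2.3313  Neff=2.6256  idx=[0, 2, 2, 2, 2, 2, 2, 2, 3, 3, 3, 3, 4, 4]
step 2: w=[0.0000, 0.0012, 0.0012, 0.0012, 0.0012, 0.0012, 0.0012, 0.0012, 0.1391, 0.1391, 0.1391, 0.1391, 0.2177, 0.2177]  mean=-1.9517  Neff=5.8068  idx=[8, 8, 9, 9, 10, 10, 11, 11, 12, 12, 12, 13, 13, 13]
step 3: w=[0.0070, 0.0070, 0.0070, 0.0070, 0.0070, 0.0070, 0.0070, 0.0070, 0.1574, 0.1574, 0.1574, 0.1574, 0.1574, 0.1574]  mean=-1.8956  Neff=6.7118  idx=[2, 8, 8, 9, 9, 10, 10, 10, 11, 11, 12, 12, 13, 13]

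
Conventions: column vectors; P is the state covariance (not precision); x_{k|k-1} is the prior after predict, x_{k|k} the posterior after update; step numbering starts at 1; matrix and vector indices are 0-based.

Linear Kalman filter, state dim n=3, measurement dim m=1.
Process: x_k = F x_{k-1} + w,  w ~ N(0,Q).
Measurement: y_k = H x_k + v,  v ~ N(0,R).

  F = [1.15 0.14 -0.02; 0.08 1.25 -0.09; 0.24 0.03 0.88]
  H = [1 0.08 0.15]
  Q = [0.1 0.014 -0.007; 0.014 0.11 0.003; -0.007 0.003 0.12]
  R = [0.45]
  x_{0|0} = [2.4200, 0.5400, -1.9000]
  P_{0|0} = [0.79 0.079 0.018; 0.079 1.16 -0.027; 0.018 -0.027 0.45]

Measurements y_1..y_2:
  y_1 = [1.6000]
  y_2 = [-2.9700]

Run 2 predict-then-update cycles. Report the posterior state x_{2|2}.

step 1: x^-=[2.8966, 1.0396, -1.0750]  P^-=[1.1925 0.4041 0.2282; 0.4041 1.9528 0.0212; 0.2282 0.0212 0.5223]  S=[1.8003]  K=[0.6993; 0.3130; 0.1712]  nu=[-1.2185]  x^+=[2.0445, 0.6582, -1.2836]  P^+=[0.3120 0.0100 0.0126; 0.0100 1.7765 -0.0753; 0.0126 -0.0753 0.4696]
step 2: x^-=[2.4690, 1.1019, -0.6192]  P^-=[0.5507 0.3704 0.0825; 0.3704 2.9103 -0.0406; 0.0825 -0.0406 0.5047]  S=[1.1137]  K=[0.5322; 0.5362; 0.1391]  nu=[-5.4342]  x^+=[-0.4230, -1.8120, -1.3752]  P^+=[0.2353 0.0526 0.0000; 0.0526 2.5901 -0.1236; 0.0000 -0.1236 0.4832]

x_post = [-0.4230, -1.8120, -1.3752]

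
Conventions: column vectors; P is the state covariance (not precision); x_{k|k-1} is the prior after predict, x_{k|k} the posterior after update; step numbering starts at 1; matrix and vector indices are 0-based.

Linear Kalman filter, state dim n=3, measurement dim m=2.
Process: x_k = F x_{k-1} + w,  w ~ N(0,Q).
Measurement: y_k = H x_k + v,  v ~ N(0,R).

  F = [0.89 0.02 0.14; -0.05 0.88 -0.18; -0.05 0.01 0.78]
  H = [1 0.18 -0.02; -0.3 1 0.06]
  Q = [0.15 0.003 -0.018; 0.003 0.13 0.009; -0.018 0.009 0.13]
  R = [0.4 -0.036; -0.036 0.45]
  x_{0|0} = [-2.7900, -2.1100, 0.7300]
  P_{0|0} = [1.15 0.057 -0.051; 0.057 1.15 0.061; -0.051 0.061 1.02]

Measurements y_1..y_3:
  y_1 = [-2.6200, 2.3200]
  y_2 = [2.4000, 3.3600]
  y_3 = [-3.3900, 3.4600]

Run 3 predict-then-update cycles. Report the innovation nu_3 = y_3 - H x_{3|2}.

step 1: x^-=[-2.4231, -1.8487, 0.6878]  P^-=[1.0710 0.0068 0.0089; 0.0068 1.0312 -0.0805; 0.0089 -0.0805 0.7584]  S=[1.5074 -0.1649; -0.1649 1.5663]  K=[0.6973 -0.1271; 0.2026 0.6753; -0.0166 -0.0258]  nu=[0.1496, 3.4005]  x^+=[-2.7509, 0.4780, 0.5977]  P^+=[0.2836 0.0017 0.0186; 0.0017 0.3002 -0.0508; 0.0186 -0.0508 0.7571]
step 2: x^-=[-2.3551, 0.4506, 0.6085]  P^-=[0.3940 -0.0313 0.0640; -0.0313 0.4040 -0.1294; 0.0640 -0.1294 0.5891]  S=[0.7944 -0.1064; -0.1064 0.8925]  K=[0.4729 -0.1068; 0.1181 0.4685; 0.0198 -0.1245]  nu=[4.6861, 2.1663]  x^+=[-0.3703, 2.0192, 0.4315]  P^+=[0.1954 -0.0088 0.0382; -0.0088 0.2087 -0.0797; 0.0382 -0.0797 0.5744]
step 3: x^-=[-0.2287, 1.7178, 0.3752]  P^-=[0.3249 -0.0393 0.0609; -0.0393 0.3375 -0.1247; 0.0609 -0.1247 0.4758]  S=[0.7203 -0.1053; -0.1053 0.8248]  K=[0.4238 -0.1073; 0.0956 0.4266; 0.0203 -0.1361]  nu=[-3.4629, 1.6511]  x^+=[-1.8735, 2.0910, 0.0801]  P^+=[0.1764 -0.0128 0.0364; -0.0128 0.1894 -0.0786; 0.0364 -0.0786 0.4596]

innov = [-3.4629, 1.6511]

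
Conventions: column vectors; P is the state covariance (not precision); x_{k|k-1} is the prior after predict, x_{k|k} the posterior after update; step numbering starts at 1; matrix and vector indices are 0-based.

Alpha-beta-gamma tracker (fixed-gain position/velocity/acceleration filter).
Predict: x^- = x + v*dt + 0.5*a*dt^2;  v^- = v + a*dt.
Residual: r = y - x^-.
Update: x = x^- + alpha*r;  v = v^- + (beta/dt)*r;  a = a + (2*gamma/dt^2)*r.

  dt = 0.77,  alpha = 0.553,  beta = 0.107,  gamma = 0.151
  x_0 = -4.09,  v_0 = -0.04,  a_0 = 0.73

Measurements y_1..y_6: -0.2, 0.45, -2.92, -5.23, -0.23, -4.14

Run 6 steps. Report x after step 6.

x_post = -3.1421

step 1: x_pred=-3.9044  r=3.7044  x^+=-1.8559  v^+=1.0369  a^+=2.6169
step 2: x_pred=-0.2817  r=0.7317  x^+=0.1229  v^+=3.1535  a^+=2.9896
step 3: x_pred=3.4374  r=-6.3574  x^+=-0.0782  v^+=4.5721  a^+=-0.2486
step 4: x_pred=3.3685  r=-8.5985  x^+=-1.3864  v^+=3.1858  a^+=-4.6284
step 5: x_pred=-0.3055  r=0.0755  x^+=-0.2638  v^+=-0.3676  a^+=-4.5899
step 6: x_pred=-1.9075  r=-2.2325  x^+=-3.1421  v^+=-4.2121  a^+=-5.7271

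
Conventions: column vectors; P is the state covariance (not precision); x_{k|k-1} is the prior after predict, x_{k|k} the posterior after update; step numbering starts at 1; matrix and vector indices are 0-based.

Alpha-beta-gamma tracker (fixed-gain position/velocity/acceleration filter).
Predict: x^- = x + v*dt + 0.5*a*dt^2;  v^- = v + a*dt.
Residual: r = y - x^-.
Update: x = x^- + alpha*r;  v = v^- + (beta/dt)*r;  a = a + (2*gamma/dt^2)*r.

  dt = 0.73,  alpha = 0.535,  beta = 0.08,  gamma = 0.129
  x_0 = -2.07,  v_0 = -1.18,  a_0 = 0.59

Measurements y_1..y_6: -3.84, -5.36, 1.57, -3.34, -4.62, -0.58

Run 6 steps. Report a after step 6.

step 1: x_pred=-2.7742  r=-1.0658  x^+=-3.3444  v^+=-0.8661  a^+=0.0740
step 2: x_pred=-3.9569  r=-1.4031  x^+=-4.7076  v^+=-0.9658  a^+=-0.6053
step 3: x_pred=-5.5739  r=7.1439  x^+=-1.7519  v^+=-0.6248  a^+=2.8534
step 4: x_pred=-1.4477  r=-1.8923  x^+=-2.4601  v^+=1.2508  a^+=1.9373
step 5: x_pred=-1.0308  r=-3.5892  x^+=-2.9510  v^+=2.2717  a^+=0.1996
step 6: x_pred=-1.2395  r=0.6595  x^+=-0.8867  v^+=2.4897  a^+=0.5189

a_post = 0.5189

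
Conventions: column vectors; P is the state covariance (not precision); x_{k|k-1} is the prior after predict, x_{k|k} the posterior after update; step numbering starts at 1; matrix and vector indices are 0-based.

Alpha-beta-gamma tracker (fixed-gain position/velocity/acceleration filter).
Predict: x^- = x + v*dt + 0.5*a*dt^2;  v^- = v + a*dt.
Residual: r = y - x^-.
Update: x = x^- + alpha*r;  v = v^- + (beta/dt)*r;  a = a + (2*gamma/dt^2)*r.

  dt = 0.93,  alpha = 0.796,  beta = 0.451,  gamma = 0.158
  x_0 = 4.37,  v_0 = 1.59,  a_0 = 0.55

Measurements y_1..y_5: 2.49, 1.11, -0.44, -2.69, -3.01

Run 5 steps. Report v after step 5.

v_post = -2.9597

step 1: x_pred=6.0865  r=-3.5965  x^+=3.2237  v^+=0.3574  a^+=-0.7640
step 2: x_pred=3.2256  r=-2.1156  x^+=1.5416  v^+=-1.3792  a^+=-1.5370
step 3: x_pred=-0.4057  r=-0.0343  x^+=-0.4330  v^+=-2.8252  a^+=-1.5495
step 4: x_pred=-3.7305  r=1.0405  x^+=-2.9023  v^+=-3.7617  a^+=-1.1694
step 5: x_pred=-6.9063  r=3.8963  x^+=-3.8048  v^+=-2.9597  a^+=0.2542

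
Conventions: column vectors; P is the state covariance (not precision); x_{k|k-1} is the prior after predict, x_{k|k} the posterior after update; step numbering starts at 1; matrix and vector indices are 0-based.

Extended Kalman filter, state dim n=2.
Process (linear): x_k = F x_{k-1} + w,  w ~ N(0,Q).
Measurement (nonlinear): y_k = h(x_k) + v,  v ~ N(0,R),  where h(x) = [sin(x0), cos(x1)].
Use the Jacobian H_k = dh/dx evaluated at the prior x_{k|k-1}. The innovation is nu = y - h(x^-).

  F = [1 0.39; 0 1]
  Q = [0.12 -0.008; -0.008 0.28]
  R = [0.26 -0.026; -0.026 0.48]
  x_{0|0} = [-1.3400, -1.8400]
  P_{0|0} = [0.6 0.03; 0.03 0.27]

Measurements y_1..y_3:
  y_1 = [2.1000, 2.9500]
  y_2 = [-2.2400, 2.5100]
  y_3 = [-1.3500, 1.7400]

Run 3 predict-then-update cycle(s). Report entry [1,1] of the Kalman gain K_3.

step 1: x^-=[-2.0576, -1.8400]  P^-=[0.7845 0.1273; 0.1273 0.5500]  H_jac=[-0.4678 0.0000; 0.0000 0.9640]  S=[0.4317 -0.0834; -0.0834 0.9911]  K=[-0.8399 0.0531; -0.0352 0.5320]  nu=[2.9838, 3.2160]  x^+=[-4.3927, -0.2340]  P^+=[0.4697 0.0491; 0.0491 0.2658]
step 2: x^-=[-4.4840, -0.2340]  P^-=[0.6685 0.1448; 0.1448 0.5458]  H_jac=[-0.2264 0.0000; 0.0000 0.2319]  S=[0.2943 -0.0336; -0.0336 0.5094]  K=[-0.5107 0.0322; -0.0837 0.2430]  nu=[-3.2140, 1.5373]  x^+=[-2.7931, 0.4084]  P^+=[0.5901 0.1240; 0.1240 0.5123]
step 3: x^-=[-2.6338, 0.4084]  P^-=[0.8847 0.3158; 0.3158 0.7923]  H_jac=[-0.8738 0.0000; 0.0000 -0.3971]  S=[0.9356 0.0836; 0.0836 0.6050]  K=[-0.8179 -0.0943; -0.2516 -0.4854]  nu=[-0.8638, 0.8222]  x^+=[-2.0049, 0.2266]  P^+=[0.2406 0.0604; 0.0604 0.5702]

K[1,1] = -0.4854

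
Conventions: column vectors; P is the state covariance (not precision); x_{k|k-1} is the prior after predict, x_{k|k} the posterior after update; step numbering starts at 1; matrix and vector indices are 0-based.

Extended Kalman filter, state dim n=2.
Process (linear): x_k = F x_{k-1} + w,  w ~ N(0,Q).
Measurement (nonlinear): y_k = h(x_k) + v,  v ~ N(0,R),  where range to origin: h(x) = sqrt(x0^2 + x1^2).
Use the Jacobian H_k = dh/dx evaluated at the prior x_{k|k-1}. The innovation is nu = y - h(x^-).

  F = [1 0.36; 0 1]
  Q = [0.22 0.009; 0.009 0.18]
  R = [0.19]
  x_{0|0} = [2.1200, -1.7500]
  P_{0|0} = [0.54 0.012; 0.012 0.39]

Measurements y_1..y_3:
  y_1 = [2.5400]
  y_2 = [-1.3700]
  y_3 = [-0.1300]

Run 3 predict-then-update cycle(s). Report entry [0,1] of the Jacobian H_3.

step 1: x^-=[1.4900, -1.7500]  P^-=[0.8192 0.1614; 0.1614 0.5700]  H_jac=[0.6483 -0.7614]  S=[0.7054]  K=[0.5786; -0.4669]  nu=[0.2416]  x^+=[1.6298, -1.8628]  P^+=[0.5830 0.3520; 0.3520 0.4162]
step 2: x^-=[0.9592, -1.8628]  P^-=[1.1104 0.5108; 0.5108 0.5962]  H_jac=[0.4578 -0.8891]  S=[0.4782]  K=[0.1133; -0.6195]  nu=[-3.4653]  x^+=[0.5666, 0.2839]  P^+=[1.1042 0.5444; 0.5444 0.4127]
step 3: x^-=[0.6689, 0.2839]  P^-=[1.7697 0.7020; 0.7020 0.5927]  H_jac=[0.9205 0.3908]  S=[2.2849]  K=[0.8330; 0.3841]  nu=[-0.8566]  x^+=[-0.0447, -0.0451]  P^+=[0.1843 -0.0292; -0.0292 0.2555]

H_jac[0,1] = 0.3908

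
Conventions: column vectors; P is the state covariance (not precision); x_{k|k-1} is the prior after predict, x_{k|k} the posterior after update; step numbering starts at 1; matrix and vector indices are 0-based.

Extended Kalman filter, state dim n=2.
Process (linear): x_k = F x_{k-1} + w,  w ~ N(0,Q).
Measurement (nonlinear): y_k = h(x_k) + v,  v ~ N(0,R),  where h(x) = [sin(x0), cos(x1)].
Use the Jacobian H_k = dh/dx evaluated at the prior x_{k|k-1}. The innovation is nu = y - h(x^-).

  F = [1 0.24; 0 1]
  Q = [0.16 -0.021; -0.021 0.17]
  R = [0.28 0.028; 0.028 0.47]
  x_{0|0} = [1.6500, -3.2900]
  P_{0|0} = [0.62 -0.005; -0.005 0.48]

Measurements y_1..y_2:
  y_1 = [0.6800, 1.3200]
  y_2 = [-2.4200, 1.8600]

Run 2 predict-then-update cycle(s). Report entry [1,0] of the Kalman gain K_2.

K[1,0] = 0.1450

step 1: x^-=[0.8604, -3.2900]  P^-=[0.8052 0.0892; 0.0892 0.6500]  H_jac=[0.6521 0.0000; 0.0000 -0.1479]  S=[0.6225 0.0194; 0.0194 0.4842]  K=[0.8455 -0.0611; 0.0998 -0.2025]  nu=[-0.0781, 2.3090]  x^+=[0.6532, -3.7653]  P^+=[0.3604 0.0341; 0.0341 0.6247]
step 2: x^-=[-0.2504, -3.7653]  P^-=[0.5728 0.1631; 0.1631 0.7947]  H_jac=[0.9688 0.0000; 0.0000 -0.5841]  S=[0.8176 -0.0643; -0.0643 0.7411]  K=[0.6732 -0.0701; 0.1450 -0.6138]  nu=[-2.1722, 2.6717]  x^+=[-1.9001, -5.7200]  P^+=[0.1925 0.0242; 0.0242 0.4869]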